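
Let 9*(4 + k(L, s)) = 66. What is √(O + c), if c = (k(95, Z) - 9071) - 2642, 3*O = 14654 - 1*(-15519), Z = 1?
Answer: 2*I*√413 ≈ 40.645*I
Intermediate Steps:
k(L, s) = 10/3 (k(L, s) = -4 + (⅑)*66 = -4 + 22/3 = 10/3)
O = 30173/3 (O = (14654 - 1*(-15519))/3 = (14654 + 15519)/3 = (⅓)*30173 = 30173/3 ≈ 10058.)
c = -35129/3 (c = (10/3 - 9071) - 2642 = -27203/3 - 2642 = -35129/3 ≈ -11710.)
√(O + c) = √(30173/3 - 35129/3) = √(-1652) = 2*I*√413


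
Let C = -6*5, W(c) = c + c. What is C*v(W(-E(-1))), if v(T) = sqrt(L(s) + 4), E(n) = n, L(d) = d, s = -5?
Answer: -30*I ≈ -30.0*I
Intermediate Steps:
W(c) = 2*c
v(T) = I (v(T) = sqrt(-5 + 4) = sqrt(-1) = I)
C = -30
C*v(W(-E(-1))) = -30*I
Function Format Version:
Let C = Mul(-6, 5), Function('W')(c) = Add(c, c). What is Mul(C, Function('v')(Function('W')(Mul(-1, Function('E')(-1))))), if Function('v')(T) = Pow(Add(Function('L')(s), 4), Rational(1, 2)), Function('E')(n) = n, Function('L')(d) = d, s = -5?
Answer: Mul(-30, I) ≈ Mul(-30.000, I)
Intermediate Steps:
Function('W')(c) = Mul(2, c)
Function('v')(T) = I (Function('v')(T) = Pow(Add(-5, 4), Rational(1, 2)) = Pow(-1, Rational(1, 2)) = I)
C = -30
Mul(C, Function('v')(Function('W')(Mul(-1, Function('E')(-1))))) = Mul(-30, I)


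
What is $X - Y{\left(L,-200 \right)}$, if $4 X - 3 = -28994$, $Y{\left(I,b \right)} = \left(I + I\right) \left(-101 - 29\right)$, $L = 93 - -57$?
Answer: $\frac{127009}{4} \approx 31752.0$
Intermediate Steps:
$L = 150$ ($L = 93 + 57 = 150$)
$Y{\left(I,b \right)} = - 260 I$ ($Y{\left(I,b \right)} = 2 I \left(-130\right) = - 260 I$)
$X = - \frac{28991}{4}$ ($X = \frac{3}{4} + \frac{1}{4} \left(-28994\right) = \frac{3}{4} - \frac{14497}{2} = - \frac{28991}{4} \approx -7247.8$)
$X - Y{\left(L,-200 \right)} = - \frac{28991}{4} - \left(-260\right) 150 = - \frac{28991}{4} - -39000 = - \frac{28991}{4} + 39000 = \frac{127009}{4}$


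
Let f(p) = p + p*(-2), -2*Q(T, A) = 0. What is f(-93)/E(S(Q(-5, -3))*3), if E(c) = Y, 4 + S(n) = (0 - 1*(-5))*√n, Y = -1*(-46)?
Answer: 93/46 ≈ 2.0217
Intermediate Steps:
Y = 46
Q(T, A) = 0 (Q(T, A) = -½*0 = 0)
f(p) = -p (f(p) = p - 2*p = -p)
S(n) = -4 + 5*√n (S(n) = -4 + (0 - 1*(-5))*√n = -4 + (0 + 5)*√n = -4 + 5*√n)
E(c) = 46
f(-93)/E(S(Q(-5, -3))*3) = -1*(-93)/46 = 93*(1/46) = 93/46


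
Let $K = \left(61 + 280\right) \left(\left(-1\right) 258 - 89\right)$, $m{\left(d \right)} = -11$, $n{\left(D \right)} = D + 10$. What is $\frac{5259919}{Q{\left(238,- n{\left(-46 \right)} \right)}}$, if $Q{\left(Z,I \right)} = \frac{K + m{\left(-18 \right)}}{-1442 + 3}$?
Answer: $\frac{7569023441}{118338} \approx 63961.0$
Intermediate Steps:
$n{\left(D \right)} = 10 + D$
$K = -118327$ ($K = 341 \left(-258 - 89\right) = 341 \left(-347\right) = -118327$)
$Q{\left(Z,I \right)} = \frac{118338}{1439}$ ($Q{\left(Z,I \right)} = \frac{-118327 - 11}{-1442 + 3} = - \frac{118338}{-1439} = \left(-118338\right) \left(- \frac{1}{1439}\right) = \frac{118338}{1439}$)
$\frac{5259919}{Q{\left(238,- n{\left(-46 \right)} \right)}} = \frac{5259919}{\frac{118338}{1439}} = 5259919 \cdot \frac{1439}{118338} = \frac{7569023441}{118338}$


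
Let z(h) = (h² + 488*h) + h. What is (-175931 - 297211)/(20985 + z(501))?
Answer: -157714/172325 ≈ -0.91521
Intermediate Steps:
z(h) = h² + 489*h
(-175931 - 297211)/(20985 + z(501)) = (-175931 - 297211)/(20985 + 501*(489 + 501)) = -473142/(20985 + 501*990) = -473142/(20985 + 495990) = -473142/516975 = -473142*1/516975 = -157714/172325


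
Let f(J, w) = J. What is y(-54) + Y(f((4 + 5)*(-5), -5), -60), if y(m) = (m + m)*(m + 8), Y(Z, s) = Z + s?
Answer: 4863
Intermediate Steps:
y(m) = 2*m*(8 + m) (y(m) = (2*m)*(8 + m) = 2*m*(8 + m))
y(-54) + Y(f((4 + 5)*(-5), -5), -60) = 2*(-54)*(8 - 54) + ((4 + 5)*(-5) - 60) = 2*(-54)*(-46) + (9*(-5) - 60) = 4968 + (-45 - 60) = 4968 - 105 = 4863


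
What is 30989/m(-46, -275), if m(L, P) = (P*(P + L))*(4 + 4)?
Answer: 30989/706200 ≈ 0.043881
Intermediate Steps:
m(L, P) = 8*P*(L + P) (m(L, P) = (P*(L + P))*8 = 8*P*(L + P))
30989/m(-46, -275) = 30989/((8*(-275)*(-46 - 275))) = 30989/((8*(-275)*(-321))) = 30989/706200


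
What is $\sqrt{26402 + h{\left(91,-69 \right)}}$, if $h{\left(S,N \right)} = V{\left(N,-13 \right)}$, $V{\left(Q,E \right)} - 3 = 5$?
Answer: $\sqrt{26410} \approx 162.51$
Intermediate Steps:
$V{\left(Q,E \right)} = 8$ ($V{\left(Q,E \right)} = 3 + 5 = 8$)
$h{\left(S,N \right)} = 8$
$\sqrt{26402 + h{\left(91,-69 \right)}} = \sqrt{26402 + 8} = \sqrt{26410}$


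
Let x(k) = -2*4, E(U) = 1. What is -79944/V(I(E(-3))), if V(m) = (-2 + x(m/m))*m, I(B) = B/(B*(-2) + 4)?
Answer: 79944/5 ≈ 15989.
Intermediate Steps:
x(k) = -8
I(B) = B/(4 - 2*B) (I(B) = B/(-2*B + 4) = B/(4 - 2*B))
V(m) = -10*m (V(m) = (-2 - 8)*m = -10*m)
-79944/V(I(E(-3))) = -79944/((-(-10)/(-4 + 2*1))) = -79944/((-(-10)/(-4 + 2))) = -79944/((-(-10)/(-2))) = -79944/((-(-10)*(-1)/2)) = -79944/((-10*½)) = -79944/(-5) = -79944*(-⅕) = 79944/5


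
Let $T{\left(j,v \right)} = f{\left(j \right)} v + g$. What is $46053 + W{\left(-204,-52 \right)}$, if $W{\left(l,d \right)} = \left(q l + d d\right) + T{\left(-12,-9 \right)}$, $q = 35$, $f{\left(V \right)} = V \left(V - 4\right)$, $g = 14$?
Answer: $39903$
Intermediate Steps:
$f{\left(V \right)} = V \left(-4 + V\right)$
$T{\left(j,v \right)} = 14 + j v \left(-4 + j\right)$ ($T{\left(j,v \right)} = j \left(-4 + j\right) v + 14 = j v \left(-4 + j\right) + 14 = 14 + j v \left(-4 + j\right)$)
$W{\left(l,d \right)} = -1714 + d^{2} + 35 l$ ($W{\left(l,d \right)} = \left(35 l + d d\right) + \left(14 - - 108 \left(-4 - 12\right)\right) = \left(35 l + d^{2}\right) + \left(14 - \left(-108\right) \left(-16\right)\right) = \left(d^{2} + 35 l\right) + \left(14 - 1728\right) = \left(d^{2} + 35 l\right) - 1714 = -1714 + d^{2} + 35 l$)
$46053 + W{\left(-204,-52 \right)} = 46053 + \left(-1714 + \left(-52\right)^{2} + 35 \left(-204\right)\right) = 46053 - 6150 = 39903$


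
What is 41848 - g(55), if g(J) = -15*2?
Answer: 41878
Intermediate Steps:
g(J) = -30
41848 - g(55) = 41848 - 1*(-30) = 41848 + 30 = 41878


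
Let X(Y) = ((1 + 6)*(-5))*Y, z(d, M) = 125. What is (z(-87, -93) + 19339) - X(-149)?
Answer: 14249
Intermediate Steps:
X(Y) = -35*Y (X(Y) = (7*(-5))*Y = -35*Y)
(z(-87, -93) + 19339) - X(-149) = (125 + 19339) - (-35)*(-149) = 19464 - 1*5215 = 19464 - 5215 = 14249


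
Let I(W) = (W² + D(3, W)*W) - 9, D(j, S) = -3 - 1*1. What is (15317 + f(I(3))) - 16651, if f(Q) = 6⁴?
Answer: -38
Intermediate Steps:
D(j, S) = -4 (D(j, S) = -3 - 1 = -4)
I(W) = -9 + W² - 4*W (I(W) = (W² - 4*W) - 9 = -9 + W² - 4*W)
f(Q) = 1296
(15317 + f(I(3))) - 16651 = (15317 + 1296) - 16651 = 16613 - 16651 = -38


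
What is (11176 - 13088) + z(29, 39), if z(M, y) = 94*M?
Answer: 814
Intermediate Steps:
(11176 - 13088) + z(29, 39) = (11176 - 13088) + 94*29 = -1912 + 2726 = 814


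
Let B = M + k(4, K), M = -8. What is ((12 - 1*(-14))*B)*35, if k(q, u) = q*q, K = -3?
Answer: 7280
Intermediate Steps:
k(q, u) = q²
B = 8 (B = -8 + 4² = -8 + 16 = 8)
((12 - 1*(-14))*B)*35 = ((12 - 1*(-14))*8)*35 = ((12 + 14)*8)*35 = (26*8)*35 = 208*35 = 7280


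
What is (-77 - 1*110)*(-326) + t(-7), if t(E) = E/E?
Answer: 60963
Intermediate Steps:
t(E) = 1
(-77 - 1*110)*(-326) + t(-7) = (-77 - 1*110)*(-326) + 1 = (-77 - 110)*(-326) + 1 = -187*(-326) + 1 = 60962 + 1 = 60963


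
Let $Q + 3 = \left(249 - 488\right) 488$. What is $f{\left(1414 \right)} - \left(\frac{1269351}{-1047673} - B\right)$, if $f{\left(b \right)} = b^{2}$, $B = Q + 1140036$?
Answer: $\frac{3166904070732}{1047673} \approx 3.0228 \cdot 10^{6}$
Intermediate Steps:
$Q = -116635$ ($Q = -3 + \left(249 - 488\right) 488 = -3 - 116632 = -116635$)
$B = 1023401$ ($B = -116635 + 1140036 = 1023401$)
$f{\left(1414 \right)} - \left(\frac{1269351}{-1047673} - B\right) = 1414^{2} - \left(\frac{1269351}{-1047673} - 1023401\right) = 1999396 - \left(1269351 \left(- \frac{1}{1047673}\right) - 1023401\right) = 1999396 - \left(- \frac{1269351}{1047673} - 1023401\right) = 1999396 - - \frac{1072190865224}{1047673} = 1999396 + \frac{1072190865224}{1047673} = \frac{3166904070732}{1047673}$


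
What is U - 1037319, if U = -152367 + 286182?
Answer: -903504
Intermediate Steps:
U = 133815
U - 1037319 = 133815 - 1037319 = -903504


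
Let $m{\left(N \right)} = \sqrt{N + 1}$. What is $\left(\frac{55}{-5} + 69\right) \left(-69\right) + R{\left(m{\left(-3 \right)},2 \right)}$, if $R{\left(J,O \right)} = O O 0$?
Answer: $-4002$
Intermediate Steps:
$m{\left(N \right)} = \sqrt{1 + N}$
$R{\left(J,O \right)} = 0$ ($R{\left(J,O \right)} = O^{2} \cdot 0 = 0$)
$\left(\frac{55}{-5} + 69\right) \left(-69\right) + R{\left(m{\left(-3 \right)},2 \right)} = \left(\frac{55}{-5} + 69\right) \left(-69\right) + 0 = \left(55 \left(- \frac{1}{5}\right) + 69\right) \left(-69\right) + 0 = \left(-11 + 69\right) \left(-69\right) + 0 = 58 \left(-69\right) + 0 = -4002 + 0 = -4002$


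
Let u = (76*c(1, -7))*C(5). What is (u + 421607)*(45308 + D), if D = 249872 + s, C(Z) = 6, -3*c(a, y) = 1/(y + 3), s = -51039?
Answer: 102940831945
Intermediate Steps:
c(a, y) = -1/(3*(3 + y)) (c(a, y) = -1/(3*(y + 3)) = -1/(3*(3 + y)))
u = 38 (u = (76*(-1/(9 + 3*(-7))))*6 = (76*(-1/(9 - 21)))*6 = (76*(-1/(-12)))*6 = (76*(-1*(-1/12)))*6 = (76*(1/12))*6 = (19/3)*6 = 38)
D = 198833 (D = 249872 - 51039 = 198833)
(u + 421607)*(45308 + D) = (38 + 421607)*(45308 + 198833) = 421645*244141 = 102940831945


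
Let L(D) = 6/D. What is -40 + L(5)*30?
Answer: -4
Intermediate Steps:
-40 + L(5)*30 = -40 + (6/5)*30 = -40 + 36 = -4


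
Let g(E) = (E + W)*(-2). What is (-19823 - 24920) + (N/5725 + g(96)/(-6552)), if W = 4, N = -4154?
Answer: -209793118826/4688775 ≈ -44744.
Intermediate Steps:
g(E) = -8 - 2*E (g(E) = (E + 4)*(-2) = (4 + E)*(-2) = -8 - 2*E)
(-19823 - 24920) + (N/5725 + g(96)/(-6552)) = (-19823 - 24920) + (-4154/5725 + (-8 - 2*96)/(-6552)) = -44743 + (-4154*1/5725 + (-8 - 192)*(-1/6552)) = -44743 + (-4154/5725 - 200*(-1/6552)) = -44743 + (-4154/5725 + 25/819) = -44743 - 3259001/4688775 = -209793118826/4688775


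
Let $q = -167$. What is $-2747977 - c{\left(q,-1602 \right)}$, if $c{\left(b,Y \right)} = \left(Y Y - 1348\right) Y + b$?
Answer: $4106471902$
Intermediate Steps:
$c{\left(b,Y \right)} = b + Y \left(-1348 + Y^{2}\right)$ ($c{\left(b,Y \right)} = \left(Y^{2} - 1348\right) Y + b = \left(-1348 + Y^{2}\right) Y + b = Y \left(-1348 + Y^{2}\right) + b = b + Y \left(-1348 + Y^{2}\right)$)
$-2747977 - c{\left(q,-1602 \right)} = -2747977 - \left(-167 + \left(-1602\right)^{3} - -2159496\right) = -2747977 - \left(-167 - 4111379208 + 2159496\right) = -2747977 - -4109219879 = -2747977 + 4109219879 = 4106471902$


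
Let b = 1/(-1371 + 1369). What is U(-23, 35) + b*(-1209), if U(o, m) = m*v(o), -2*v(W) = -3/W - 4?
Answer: 15461/23 ≈ 672.22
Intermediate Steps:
v(W) = 2 + 3/(2*W) (v(W) = -(-3/W - 4)/2 = -(-4 - 3/W)/2 = 2 + 3/(2*W))
U(o, m) = m*(2 + 3/(2*o))
b = -½ (b = 1/(-2) = -½ ≈ -0.50000)
U(-23, 35) + b*(-1209) = (½)*35*(3 + 4*(-23))/(-23) - ½*(-1209) = (½)*35*(-1/23)*(3 - 92) + 1209/2 = (½)*35*(-1/23)*(-89) + 1209/2 = 3115/46 + 1209/2 = 15461/23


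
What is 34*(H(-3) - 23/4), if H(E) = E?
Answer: -595/2 ≈ -297.50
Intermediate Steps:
34*(H(-3) - 23/4) = 34*(-3 - 23/4) = 34*(-35/4) = -595/2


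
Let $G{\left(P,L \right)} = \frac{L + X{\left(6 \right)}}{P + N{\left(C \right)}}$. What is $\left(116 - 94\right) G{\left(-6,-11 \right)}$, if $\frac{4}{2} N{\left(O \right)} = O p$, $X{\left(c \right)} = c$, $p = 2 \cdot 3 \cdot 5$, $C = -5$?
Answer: $\frac{110}{81} \approx 1.358$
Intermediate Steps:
$p = 30$ ($p = 6 \cdot 5 = 30$)
$N{\left(O \right)} = 15 O$ ($N{\left(O \right)} = \frac{O 30}{2} = \frac{30 O}{2} = 15 O$)
$G{\left(P,L \right)} = \frac{6 + L}{-75 + P}$ ($G{\left(P,L \right)} = \frac{L + 6}{P + 15 \left(-5\right)} = \frac{6 + L}{P - 75} = \frac{6 + L}{-75 + P}$)
$\left(116 - 94\right) G{\left(-6,-11 \right)} = \left(116 - 94\right) \frac{6 - 11}{-75 - 6} = 22 \frac{1}{-81} \left(-5\right) = 22 \left(\left(- \frac{1}{81}\right) \left(-5\right)\right) = 22 \cdot \frac{5}{81} = \frac{110}{81}$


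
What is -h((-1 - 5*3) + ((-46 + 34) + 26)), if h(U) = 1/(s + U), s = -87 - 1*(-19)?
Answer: 1/70 ≈ 0.014286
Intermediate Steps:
s = -68 (s = -87 + 19 = -68)
h(U) = 1/(-68 + U)
-h((-1 - 5*3) + ((-46 + 34) + 26)) = -1/(-68 + ((-1 - 5*3) + ((-46 + 34) + 26))) = -1/(-68 + ((-1 - 15) + (-12 + 26))) = -1/(-68 + (-16 + 14)) = -1/(-68 - 2) = -1/(-70) = -1*(-1/70) = 1/70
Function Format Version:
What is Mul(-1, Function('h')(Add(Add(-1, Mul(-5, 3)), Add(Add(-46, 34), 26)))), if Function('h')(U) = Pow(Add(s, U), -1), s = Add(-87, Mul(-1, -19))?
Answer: Rational(1, 70) ≈ 0.014286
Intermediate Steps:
s = -68 (s = Add(-87, 19) = -68)
Function('h')(U) = Pow(Add(-68, U), -1)
Mul(-1, Function('h')(Add(Add(-1, Mul(-5, 3)), Add(Add(-46, 34), 26)))) = Mul(-1, Pow(Add(-68, Add(Add(-1, Mul(-5, 3)), Add(Add(-46, 34), 26))), -1)) = Mul(-1, Pow(Add(-68, Add(Add(-1, -15), Add(-12, 26))), -1)) = Mul(-1, Pow(Add(-68, Add(-16, 14)), -1)) = Mul(-1, Pow(Add(-68, -2), -1)) = Mul(-1, Pow(-70, -1)) = Mul(-1, Rational(-1, 70)) = Rational(1, 70)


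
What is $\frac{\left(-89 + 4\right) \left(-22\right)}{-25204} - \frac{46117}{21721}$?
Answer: $- \frac{5621267}{2558206} \approx -2.1973$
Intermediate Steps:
$\frac{\left(-89 + 4\right) \left(-22\right)}{-25204} - \frac{46117}{21721} = \left(-85\right) \left(-22\right) \left(- \frac{1}{25204}\right) - \frac{431}{203} = 1870 \left(- \frac{1}{25204}\right) - \frac{431}{203} = - \frac{935}{12602} - \frac{431}{203} = - \frac{5621267}{2558206}$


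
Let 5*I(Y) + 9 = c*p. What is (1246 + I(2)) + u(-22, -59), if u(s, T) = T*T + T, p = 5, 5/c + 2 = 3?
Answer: 23356/5 ≈ 4671.2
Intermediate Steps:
c = 5 (c = 5/(-2 + 3) = 5/1 = 5*1 = 5)
u(s, T) = T + T² (u(s, T) = T² + T = T + T²)
I(Y) = 16/5 (I(Y) = -9/5 + (5*5)/5 = -9/5 + (⅕)*25 = -9/5 + 5 = 16/5)
(1246 + I(2)) + u(-22, -59) = (1246 + 16/5) - 59*(1 - 59) = 6246/5 - 59*(-58) = 6246/5 + 3422 = 23356/5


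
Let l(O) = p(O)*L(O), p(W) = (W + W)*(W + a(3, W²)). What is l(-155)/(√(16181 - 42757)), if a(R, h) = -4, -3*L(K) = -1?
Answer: -8215*I*√1661/3322 ≈ -100.78*I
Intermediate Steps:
L(K) = ⅓ (L(K) = -⅓*(-1) = ⅓)
p(W) = 2*W*(-4 + W) (p(W) = (W + W)*(W - 4) = (2*W)*(-4 + W) = 2*W*(-4 + W))
l(O) = 2*O*(-4 + O)/3 (l(O) = (2*O*(-4 + O))*(⅓) = 2*O*(-4 + O)/3)
l(-155)/(√(16181 - 42757)) = ((⅔)*(-155)*(-4 - 155))/(√(16181 - 42757)) = ((⅔)*(-155)*(-159))/(√(-26576)) = 16430/((4*I*√1661)) = 16430*(-I*√1661/6644) = -8215*I*√1661/3322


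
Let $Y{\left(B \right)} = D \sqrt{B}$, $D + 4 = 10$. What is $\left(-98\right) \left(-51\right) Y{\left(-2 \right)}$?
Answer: $29988 i \sqrt{2} \approx 42409.0 i$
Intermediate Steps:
$D = 6$ ($D = -4 + 10 = 6$)
$Y{\left(B \right)} = 6 \sqrt{B}$
$\left(-98\right) \left(-51\right) Y{\left(-2 \right)} = \left(-98\right) \left(-51\right) 6 \sqrt{-2} = 4998 \cdot 6 i \sqrt{2} = 29988 i \sqrt{2}$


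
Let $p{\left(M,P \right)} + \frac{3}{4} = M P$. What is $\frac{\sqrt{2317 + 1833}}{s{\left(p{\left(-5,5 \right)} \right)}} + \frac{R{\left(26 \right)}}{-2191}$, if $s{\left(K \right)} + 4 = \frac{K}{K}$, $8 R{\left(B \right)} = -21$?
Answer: $\frac{3}{2504} - \frac{5 \sqrt{166}}{3} \approx -21.472$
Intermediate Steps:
$R{\left(B \right)} = - \frac{21}{8}$ ($R{\left(B \right)} = \frac{1}{8} \left(-21\right) = - \frac{21}{8}$)
$p{\left(M,P \right)} = - \frac{3}{4} + M P$
$s{\left(K \right)} = -3$ ($s{\left(K \right)} = -4 + \frac{K}{K} = -4 + 1 = -3$)
$\frac{\sqrt{2317 + 1833}}{s{\left(p{\left(-5,5 \right)} \right)}} + \frac{R{\left(26 \right)}}{-2191} = \frac{\sqrt{2317 + 1833}}{-3} - \frac{21}{8 \left(-2191\right)} = \sqrt{4150} \left(- \frac{1}{3}\right) - - \frac{3}{2504} = 5 \sqrt{166} \left(- \frac{1}{3}\right) + \frac{3}{2504} = - \frac{5 \sqrt{166}}{3} + \frac{3}{2504} = \frac{3}{2504} - \frac{5 \sqrt{166}}{3}$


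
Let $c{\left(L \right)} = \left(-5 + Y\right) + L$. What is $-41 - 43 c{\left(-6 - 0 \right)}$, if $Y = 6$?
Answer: $174$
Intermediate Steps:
$c{\left(L \right)} = 1 + L$ ($c{\left(L \right)} = \left(-5 + 6\right) + L = 1 + L$)
$-41 - 43 c{\left(-6 - 0 \right)} = -41 - 43 \left(1 - 6\right) = -41 - -215 = -41 + 215 = 174$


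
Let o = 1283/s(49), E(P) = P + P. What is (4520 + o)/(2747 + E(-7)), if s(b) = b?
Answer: 222763/133917 ≈ 1.6634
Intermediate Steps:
E(P) = 2*P
o = 1283/49 ≈ 26.184
(4520 + o)/(2747 + E(-7)) = (4520 + 1283/49)/(2747 + 2*(-7)) = 222763/(49*(2747 - 14)) = (222763/49)/2733 = (222763/49)*(1/2733) = 222763/133917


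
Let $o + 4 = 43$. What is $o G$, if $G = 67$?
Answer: $2613$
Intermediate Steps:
$o = 39$ ($o = -4 + 43 = 39$)
$o G = 39 \cdot 67 = 2613$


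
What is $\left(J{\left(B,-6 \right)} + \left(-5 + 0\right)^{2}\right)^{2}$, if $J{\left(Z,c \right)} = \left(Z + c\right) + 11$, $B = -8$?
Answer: $484$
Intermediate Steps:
$J{\left(Z,c \right)} = 11 + Z + c$
$\left(J{\left(B,-6 \right)} + \left(-5 + 0\right)^{2}\right)^{2} = \left(\left(11 - 8 - 6\right) + \left(-5 + 0\right)^{2}\right)^{2} = \left(-3 + \left(-5\right)^{2}\right)^{2} = \left(-3 + 25\right)^{2} = 22^{2} = 484$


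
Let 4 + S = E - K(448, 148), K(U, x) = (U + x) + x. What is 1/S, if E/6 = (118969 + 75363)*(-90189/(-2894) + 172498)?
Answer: 1447/291089552503040 ≈ 4.9710e-12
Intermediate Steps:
K(U, x) = U + 2*x
E = 291089553585396/1447 (E = 6*((118969 + 75363)*(-90189/(-2894) + 172498)) = 6*(194332*(-90189*(-1/2894) + 172498)) = 6*(194332*(90189/2894 + 172498)) = 6*(194332*(499299401/2894)) = 6*(48514925597566/1447) = 291089553585396/1447 ≈ 2.0117e+11)
S = 291089552503040/1447 (S = -4 + (291089553585396/1447 - (448 + 2*148)) = -4 + (291089553585396/1447 - (448 + 296)) = -4 + (291089553585396/1447 - 1*744) = -4 + (291089553585396/1447 - 744) = -4 + 291089552508828/1447 = 291089552503040/1447 ≈ 2.0117e+11)
1/S = 1/(291089552503040/1447) = 1447/291089552503040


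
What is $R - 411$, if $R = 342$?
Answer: $-69$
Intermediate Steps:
$R - 411 = 342 - 411 = -69$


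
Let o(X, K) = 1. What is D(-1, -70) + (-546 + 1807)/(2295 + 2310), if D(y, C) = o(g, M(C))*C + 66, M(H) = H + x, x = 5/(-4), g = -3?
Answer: -17159/4605 ≈ -3.7262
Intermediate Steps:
x = -5/4 (x = 5*(-1/4) = -5/4 ≈ -1.2500)
M(H) = -5/4 + H (M(H) = H - 5/4 = -5/4 + H)
D(y, C) = 66 + C (D(y, C) = 1*C + 66 = C + 66 = 66 + C)
D(-1, -70) + (-546 + 1807)/(2295 + 2310) = (66 - 70) + (-546 + 1807)/(2295 + 2310) = -4 + 1261/4605 = -17159/4605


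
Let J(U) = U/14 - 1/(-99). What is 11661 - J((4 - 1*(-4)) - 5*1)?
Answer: 16161835/1386 ≈ 11661.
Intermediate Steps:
J(U) = 1/99 + U/14 (J(U) = U*(1/14) - 1*(-1/99) = U/14 + 1/99 = 1/99 + U/14)
11661 - J((4 - 1*(-4)) - 5*1) = 11661 - (1/99 + ((4 - 1*(-4)) - 5*1)/14) = 11661 - (1/99 + ((4 + 4) - 5)/14) = 11661 - (1/99 + (8 - 5)/14) = 11661 - (1/99 + (1/14)*3) = 11661 - (1/99 + 3/14) = 11661 - 1*311/1386 = 11661 - 311/1386 = 16161835/1386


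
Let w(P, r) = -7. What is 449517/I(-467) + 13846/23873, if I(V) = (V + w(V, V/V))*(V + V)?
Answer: 5620388359/3522986356 ≈ 1.5953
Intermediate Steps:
I(V) = 2*V*(-7 + V) (I(V) = (V - 7)*(V + V) = (-7 + V)*(2*V) = 2*V*(-7 + V))
449517/I(-467) + 13846/23873 = 449517/((2*(-467)*(-7 - 467))) + 13846/23873 = 449517/((2*(-467)*(-474))) + 13846*(1/23873) = 449517/442716 + 13846/23873 = 449517*(1/442716) + 13846/23873 = 149839/147572 + 13846/23873 = 5620388359/3522986356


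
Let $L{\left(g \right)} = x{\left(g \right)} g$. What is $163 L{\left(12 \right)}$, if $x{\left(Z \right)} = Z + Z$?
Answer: $46944$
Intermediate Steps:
$x{\left(Z \right)} = 2 Z$
$L{\left(g \right)} = 2 g^{2}$ ($L{\left(g \right)} = 2 g g = 2 g^{2}$)
$163 L{\left(12 \right)} = 163 \cdot 2 \cdot 12^{2} = 163 \cdot 2 \cdot 144 = 163 \cdot 288 = 46944$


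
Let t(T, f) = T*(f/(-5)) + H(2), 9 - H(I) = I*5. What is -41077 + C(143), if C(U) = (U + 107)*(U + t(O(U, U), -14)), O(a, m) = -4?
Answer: -8377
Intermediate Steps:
H(I) = 9 - 5*I (H(I) = 9 - I*5 = 9 - 5*I)
t(T, f) = -1 - T*f/5 (t(T, f) = T*(f/(-5)) + (9 - 5*2) = T*(f*(-1/5)) + (9 - 10) = T*(-f/5) - 1 = -T*f/5 - 1 = -1 - T*f/5)
C(U) = (107 + U)*(-61/5 + U) (C(U) = (U + 107)*(U + (-1 - 1/5*(-4)*(-14))) = (107 + U)*(U + (-1 - 56/5)) = (107 + U)*(U - 61/5) = (107 + U)*(-61/5 + U))
-41077 + C(143) = -41077 + (-6527/5 + 143**2 + (474/5)*143) = -41077 + (-6527/5 + 20449 + 67782/5) = -41077 + 32700 = -8377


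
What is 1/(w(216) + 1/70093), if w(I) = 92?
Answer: 70093/6448557 ≈ 0.010870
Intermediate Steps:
1/(w(216) + 1/70093) = 1/(92 + 1/70093) = 1/(6448557/70093) = 70093/6448557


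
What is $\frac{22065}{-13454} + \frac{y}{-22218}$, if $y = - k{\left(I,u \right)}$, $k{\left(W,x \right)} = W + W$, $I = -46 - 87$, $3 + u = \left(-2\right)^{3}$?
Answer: $- \frac{35272781}{21351498} \approx -1.652$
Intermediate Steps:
$u = -11$ ($u = -3 + \left(-2\right)^{3} = -3 - 8 = -11$)
$I = -133$ ($I = -46 - 87 = -133$)
$k{\left(W,x \right)} = 2 W$
$y = 266$ ($y = - 2 \left(-133\right) = \left(-1\right) \left(-266\right) = 266$)
$\frac{22065}{-13454} + \frac{y}{-22218} = \frac{22065}{-13454} + \frac{266}{-22218} = 22065 \left(- \frac{1}{13454}\right) + 266 \left(- \frac{1}{22218}\right) = - \frac{22065}{13454} - \frac{19}{1587} = - \frac{35272781}{21351498}$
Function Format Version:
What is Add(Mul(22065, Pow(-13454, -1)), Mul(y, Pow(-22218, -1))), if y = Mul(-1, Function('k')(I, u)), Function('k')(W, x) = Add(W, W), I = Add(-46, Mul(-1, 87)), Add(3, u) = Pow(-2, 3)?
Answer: Rational(-35272781, 21351498) ≈ -1.6520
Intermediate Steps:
u = -11 (u = Add(-3, Pow(-2, 3)) = Add(-3, -8) = -11)
I = -133 (I = Add(-46, -87) = -133)
Function('k')(W, x) = Mul(2, W)
y = 266 (y = Mul(-1, Mul(2, -133)) = Mul(-1, -266) = 266)
Add(Mul(22065, Pow(-13454, -1)), Mul(y, Pow(-22218, -1))) = Add(Mul(22065, Pow(-13454, -1)), Mul(266, Pow(-22218, -1))) = Add(Mul(22065, Rational(-1, 13454)), Mul(266, Rational(-1, 22218))) = Add(Rational(-22065, 13454), Rational(-19, 1587)) = Rational(-35272781, 21351498)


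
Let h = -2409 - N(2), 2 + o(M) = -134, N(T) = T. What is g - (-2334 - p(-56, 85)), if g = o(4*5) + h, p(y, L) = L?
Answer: -128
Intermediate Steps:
o(M) = -136 (o(M) = -2 - 134 = -136)
h = -2411 (h = -2409 - 1*2 = -2409 - 2 = -2411)
g = -2547 (g = -136 - 2411 = -2547)
g - (-2334 - p(-56, 85)) = -2547 - (-2334 - 1*85) = -2547 - (-2334 - 85) = -2547 - 1*(-2419) = -2547 + 2419 = -128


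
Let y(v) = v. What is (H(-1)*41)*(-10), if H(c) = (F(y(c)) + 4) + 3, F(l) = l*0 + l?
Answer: -2460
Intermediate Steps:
F(l) = l (F(l) = 0 + l = l)
H(c) = 7 + c (H(c) = (c + 4) + 3 = (4 + c) + 3 = 7 + c)
(H(-1)*41)*(-10) = ((7 - 1)*41)*(-10) = (6*41)*(-10) = 246*(-10) = -2460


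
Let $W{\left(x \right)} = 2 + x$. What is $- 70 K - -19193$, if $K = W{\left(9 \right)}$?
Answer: $18423$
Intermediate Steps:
$K = 11$ ($K = 2 + 9 = 11$)
$- 70 K - -19193 = \left(-70\right) 11 - -19193 = -770 + 19193 = 18423$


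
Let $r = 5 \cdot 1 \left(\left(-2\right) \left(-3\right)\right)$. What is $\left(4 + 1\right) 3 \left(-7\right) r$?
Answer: $-3150$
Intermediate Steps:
$r = 30$ ($r = 5 \cdot 6 = 30$)
$\left(4 + 1\right) 3 \left(-7\right) r = \left(4 + 1\right) 3 \left(-7\right) 30 = 5 \cdot 3 \left(-7\right) 30 = 15 \left(-7\right) 30 = \left(-105\right) 30 = -3150$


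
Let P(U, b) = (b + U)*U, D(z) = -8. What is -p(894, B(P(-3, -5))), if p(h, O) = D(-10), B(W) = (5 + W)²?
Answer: 8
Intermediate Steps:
P(U, b) = U*(U + b) (P(U, b) = (U + b)*U = U*(U + b))
p(h, O) = -8
-p(894, B(P(-3, -5))) = -1*(-8) = 8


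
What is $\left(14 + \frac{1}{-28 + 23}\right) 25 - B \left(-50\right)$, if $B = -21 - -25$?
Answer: $545$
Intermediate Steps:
$B = 4$ ($B = -21 + 25 = 4$)
$\left(14 + \frac{1}{-28 + 23}\right) 25 - B \left(-50\right) = \left(14 + \frac{1}{-28 + 23}\right) 25 - 4 \left(-50\right) = \left(14 + \frac{1}{-5}\right) 25 - -200 = \left(14 - \frac{1}{5}\right) 25 + 200 = \frac{69}{5} \cdot 25 + 200 = 345 + 200 = 545$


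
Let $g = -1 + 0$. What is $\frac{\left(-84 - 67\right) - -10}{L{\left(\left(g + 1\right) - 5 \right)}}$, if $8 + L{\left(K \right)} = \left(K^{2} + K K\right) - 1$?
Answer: $- \frac{141}{41} \approx -3.439$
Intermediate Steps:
$g = -1$
$L{\left(K \right)} = -9 + 2 K^{2}$ ($L{\left(K \right)} = -8 - \left(1 - K^{2} - K K\right) = -8 + \left(\left(K^{2} + K^{2}\right) - 1\right) = -8 + \left(2 K^{2} - 1\right) = -8 + \left(-1 + 2 K^{2}\right) = -9 + 2 K^{2}$)
$\frac{\left(-84 - 67\right) - -10}{L{\left(\left(g + 1\right) - 5 \right)}} = \frac{\left(-84 - 67\right) - -10}{-9 + 2 \left(\left(-1 + 1\right) - 5\right)^{2}} = \frac{-151 + 10}{-9 + 2 \left(0 - 5\right)^{2}} = - \frac{141}{-9 + 2 \left(-5\right)^{2}} = - \frac{141}{-9 + 2 \cdot 25} = - \frac{141}{-9 + 50} = - \frac{141}{41}$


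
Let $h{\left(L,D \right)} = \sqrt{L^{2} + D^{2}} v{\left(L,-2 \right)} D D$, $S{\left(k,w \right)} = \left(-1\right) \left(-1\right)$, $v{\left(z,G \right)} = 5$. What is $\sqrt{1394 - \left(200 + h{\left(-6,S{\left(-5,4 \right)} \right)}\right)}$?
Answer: $\sqrt{1194 - 5 \sqrt{37}} \approx 34.111$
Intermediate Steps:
$S{\left(k,w \right)} = 1$
$h{\left(L,D \right)} = 5 D^{2} \sqrt{D^{2} + L^{2}}$ ($h{\left(L,D \right)} = \sqrt{L^{2} + D^{2}} \cdot 5 D D = \sqrt{D^{2} + L^{2}} \cdot 5 D^{2} = 5 \sqrt{D^{2} + L^{2}} D^{2} = 5 D^{2} \sqrt{D^{2} + L^{2}}$)
$\sqrt{1394 - \left(200 + h{\left(-6,S{\left(-5,4 \right)} \right)}\right)} = \sqrt{1394 - \left(200 + 5 \cdot 1^{2} \sqrt{1^{2} + \left(-6\right)^{2}}\right)} = \sqrt{1394 - \left(200 + 5 \cdot 1 \sqrt{1 + 36}\right)} = \sqrt{1394 - \left(200 + 5 \cdot 1 \sqrt{37}\right)} = \sqrt{1394 - \left(200 + 5 \sqrt{37}\right)} = \sqrt{1194 - 5 \sqrt{37}}$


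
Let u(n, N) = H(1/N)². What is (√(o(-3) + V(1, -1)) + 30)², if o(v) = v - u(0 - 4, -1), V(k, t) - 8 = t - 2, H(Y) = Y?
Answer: 961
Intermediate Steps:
V(k, t) = 6 + t (V(k, t) = 8 + (t - 2) = 8 + (-2 + t) = 6 + t)
u(n, N) = N⁻² (u(n, N) = (1/N)² = N⁻²)
o(v) = -1 + v (o(v) = v - 1/(-1)² = v - 1*1 = v - 1 = -1 + v)
(√(o(-3) + V(1, -1)) + 30)² = (√((-1 - 3) + (6 - 1)) + 30)² = (√(-4 + 5) + 30)² = (√1 + 30)² = (1 + 30)² = 31² = 961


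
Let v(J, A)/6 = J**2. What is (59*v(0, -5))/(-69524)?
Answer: 0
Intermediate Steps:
v(J, A) = 6*J**2
(59*v(0, -5))/(-69524) = (59*(6*0**2))/(-69524) = (59*(6*0))*(-1/69524) = (59*0)*(-1/69524) = 0*(-1/69524) = 0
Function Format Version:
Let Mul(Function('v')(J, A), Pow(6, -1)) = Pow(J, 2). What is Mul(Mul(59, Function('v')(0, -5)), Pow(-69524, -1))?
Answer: 0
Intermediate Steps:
Function('v')(J, A) = Mul(6, Pow(J, 2))
Mul(Mul(59, Function('v')(0, -5)), Pow(-69524, -1)) = Mul(Mul(59, Mul(6, Pow(0, 2))), Pow(-69524, -1)) = Mul(Mul(59, Mul(6, 0)), Rational(-1, 69524)) = Mul(Mul(59, 0), Rational(-1, 69524)) = Mul(0, Rational(-1, 69524)) = 0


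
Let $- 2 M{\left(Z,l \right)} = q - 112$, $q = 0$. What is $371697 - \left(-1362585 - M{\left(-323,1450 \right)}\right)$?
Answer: $1734338$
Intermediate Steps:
$M{\left(Z,l \right)} = 56$ ($M{\left(Z,l \right)} = - \frac{0 - 112}{2} = \left(- \frac{1}{2}\right) \left(-112\right) = 56$)
$371697 - \left(-1362585 - M{\left(-323,1450 \right)}\right) = 371697 - \left(-1362585 - 56\right) = 371697 - -1362641 = 371697 + 1362641 = 1734338$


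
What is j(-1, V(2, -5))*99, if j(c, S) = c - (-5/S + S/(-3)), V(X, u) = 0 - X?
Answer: -825/2 ≈ -412.50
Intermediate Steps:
V(X, u) = -X
j(c, S) = c + 5/S + S/3 (j(c, S) = c - (-5/S + S*(-1/3)) = c - (-5/S - S/3) = c + (5/S + S/3) = c + 5/S + S/3)
j(-1, V(2, -5))*99 = (-1 + 5/((-1*2)) + (-1*2)/3)*99 = (-1 + 5/(-2) + (1/3)*(-2))*99 = (-1 + 5*(-1/2) - 2/3)*99 = (-1 - 5/2 - 2/3)*99 = -25/6*99 = -825/2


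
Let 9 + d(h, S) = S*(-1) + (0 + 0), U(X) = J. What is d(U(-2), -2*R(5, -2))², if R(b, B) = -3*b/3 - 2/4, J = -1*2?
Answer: 400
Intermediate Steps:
J = -2
R(b, B) = -½ - b (R(b, B) = -3*b*(⅓) - 2*¼ = -b - ½ = -½ - b)
U(X) = -2
d(h, S) = -9 - S (d(h, S) = -9 + (S*(-1) + (0 + 0)) = -9 + (-S + 0) = -9 - S)
d(U(-2), -2*R(5, -2))² = (-9 - (-2)*(-½ - 1*5))² = (-9 - (-2)*(-½ - 5))² = (-9 - (-2)*(-11)/2)² = (-9 - 1*11)² = (-9 - 11)² = (-20)² = 400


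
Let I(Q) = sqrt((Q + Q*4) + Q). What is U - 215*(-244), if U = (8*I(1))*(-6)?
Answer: 52460 - 48*sqrt(6) ≈ 52342.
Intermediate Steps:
I(Q) = sqrt(6)*sqrt(Q) (I(Q) = sqrt((Q + 4*Q) + Q) = sqrt(5*Q + Q) = sqrt(6*Q) = sqrt(6)*sqrt(Q))
U = -48*sqrt(6) (U = (8*(sqrt(6)*sqrt(1)))*(-6) = (8*(sqrt(6)*1))*(-6) = (8*sqrt(6))*(-6) = -48*sqrt(6) ≈ -117.58)
U - 215*(-244) = -48*sqrt(6) - 215*(-244) = -48*sqrt(6) + 52460 = 52460 - 48*sqrt(6)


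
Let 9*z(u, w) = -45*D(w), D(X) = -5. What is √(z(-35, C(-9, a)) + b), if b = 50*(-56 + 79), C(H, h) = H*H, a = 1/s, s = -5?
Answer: 5*√47 ≈ 34.278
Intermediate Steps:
a = -⅕ (a = 1/(-5) = -⅕ ≈ -0.20000)
C(H, h) = H²
z(u, w) = 25 (z(u, w) = (-45*(-5))/9 = (⅑)*225 = 25)
b = 1150 (b = 50*23 = 1150)
√(z(-35, C(-9, a)) + b) = √(25 + 1150) = √1175 = 5*√47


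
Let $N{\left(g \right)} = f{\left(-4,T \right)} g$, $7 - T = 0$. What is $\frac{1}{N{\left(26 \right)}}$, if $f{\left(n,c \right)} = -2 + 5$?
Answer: $\frac{1}{78} \approx 0.012821$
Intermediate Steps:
$T = 7$ ($T = 7 - 0 = 7 + 0 = 7$)
$f{\left(n,c \right)} = 3$
$N{\left(g \right)} = 3 g$
$\frac{1}{N{\left(26 \right)}} = \frac{1}{3 \cdot 26} = \frac{1}{78}$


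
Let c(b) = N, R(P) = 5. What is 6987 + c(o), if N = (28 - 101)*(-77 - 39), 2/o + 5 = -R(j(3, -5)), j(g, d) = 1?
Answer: 15455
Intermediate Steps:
o = -1/5 (o = 2/(-5 - 1*5) = 2/(-5 - 5) = 2/(-10) = 2*(-1/10) = -1/5 ≈ -0.20000)
N = 8468 (N = -73*(-116) = 8468)
c(b) = 8468
6987 + c(o) = 6987 + 8468 = 15455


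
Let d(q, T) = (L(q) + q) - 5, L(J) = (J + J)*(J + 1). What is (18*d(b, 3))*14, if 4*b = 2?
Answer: -756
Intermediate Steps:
b = 1/2 (b = (1/4)*2 = 1/2 ≈ 0.50000)
L(J) = 2*J*(1 + J) (L(J) = (2*J)*(1 + J) = 2*J*(1 + J))
d(q, T) = -5 + q + 2*q*(1 + q) (d(q, T) = (2*q*(1 + q) + q) - 5 = (q + 2*q*(1 + q)) - 5 = -5 + q + 2*q*(1 + q))
(18*d(b, 3))*14 = (18*(-5 + 1/2 + 2*(1/2)*(1 + 1/2)))*14 = (18*(-5 + 1/2 + 2*(1/2)*(3/2)))*14 = (18*(-5 + 1/2 + 3/2))*14 = (18*(-3))*14 = -54*14 = -756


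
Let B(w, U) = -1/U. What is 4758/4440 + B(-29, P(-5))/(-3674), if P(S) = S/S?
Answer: 1457111/1359380 ≈ 1.0719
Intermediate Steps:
P(S) = 1
4758/4440 + B(-29, P(-5))/(-3674) = 4758/4440 - 1/1/(-3674) = 4758*(1/4440) - 1*1*(-1/3674) = 793/740 - 1*(-1/3674) = 793/740 + 1/3674 = 1457111/1359380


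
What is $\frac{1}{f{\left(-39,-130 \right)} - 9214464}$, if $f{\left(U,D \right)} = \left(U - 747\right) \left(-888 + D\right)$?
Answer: $- \frac{1}{8414316} \approx -1.1885 \cdot 10^{-7}$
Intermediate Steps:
$f{\left(U,D \right)} = \left(-888 + D\right) \left(-747 + U\right)$ ($f{\left(U,D \right)} = \left(-747 + U\right) \left(-888 + D\right) = \left(-888 + D\right) \left(-747 + U\right)$)
$\frac{1}{f{\left(-39,-130 \right)} - 9214464} = \frac{1}{\left(663336 - -34632 - -97110 - -5070\right) - 9214464} = \frac{1}{\left(663336 + 34632 + 97110 + 5070\right) - 9214464} = \frac{1}{800148 - 9214464} = \frac{1}{-8414316} = - \frac{1}{8414316}$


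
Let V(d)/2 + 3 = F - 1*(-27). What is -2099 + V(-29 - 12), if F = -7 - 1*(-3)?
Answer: -2059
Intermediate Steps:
F = -4 (F = -7 + 3 = -4)
V(d) = 40 (V(d) = -6 + 2*(-4 - 1*(-27)) = -6 + 2*(-4 + 27) = -6 + 2*23 = -6 + 46 = 40)
-2099 + V(-29 - 12) = -2099 + 40 = -2059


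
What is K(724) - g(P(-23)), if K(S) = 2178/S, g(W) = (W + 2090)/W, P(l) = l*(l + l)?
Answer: 6293/191498 ≈ 0.032862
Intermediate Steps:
P(l) = 2*l**2 (P(l) = l*(2*l) = 2*l**2)
g(W) = (2090 + W)/W
K(724) - g(P(-23)) = 2178/724 - (2090 + 2*(-23)**2)/(2*(-23)**2) = 2178*(1/724) - (2090 + 2*529)/(2*529) = 1089/362 - (2090 + 1058)/1058 = 1089/362 - 3148/1058 = 1089/362 - 1*1574/529 = 1089/362 - 1574/529 = 6293/191498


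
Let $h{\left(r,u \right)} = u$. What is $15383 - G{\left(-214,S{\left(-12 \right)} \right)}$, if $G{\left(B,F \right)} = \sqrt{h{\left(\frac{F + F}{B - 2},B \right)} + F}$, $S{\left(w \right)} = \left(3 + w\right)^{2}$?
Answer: $15383 - i \sqrt{133} \approx 15383.0 - 11.533 i$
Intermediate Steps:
$G{\left(B,F \right)} = \sqrt{B + F}$
$15383 - G{\left(-214,S{\left(-12 \right)} \right)} = 15383 - \sqrt{-214 + \left(3 - 12\right)^{2}} = 15383 - \sqrt{-214 + \left(-9\right)^{2}} = 15383 - \sqrt{-214 + 81} = 15383 - \sqrt{-133} = 15383 - i \sqrt{133}$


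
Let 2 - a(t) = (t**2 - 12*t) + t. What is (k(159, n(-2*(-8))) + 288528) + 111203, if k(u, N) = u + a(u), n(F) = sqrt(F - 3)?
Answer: 376360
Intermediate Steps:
a(t) = 2 - t**2 + 11*t (a(t) = 2 - ((t**2 - 12*t) + t) = 2 - (t**2 - 11*t) = 2 + (-t**2 + 11*t) = 2 - t**2 + 11*t)
n(F) = sqrt(-3 + F)
k(u, N) = 2 - u**2 + 12*u (k(u, N) = u + (2 - u**2 + 11*u) = 2 - u**2 + 12*u)
(k(159, n(-2*(-8))) + 288528) + 111203 = ((2 - 1*159**2 + 12*159) + 288528) + 111203 = ((2 - 1*25281 + 1908) + 288528) + 111203 = ((2 - 25281 + 1908) + 288528) + 111203 = (-23371 + 288528) + 111203 = 265157 + 111203 = 376360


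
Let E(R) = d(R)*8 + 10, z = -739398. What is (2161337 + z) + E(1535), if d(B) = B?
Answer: 1434229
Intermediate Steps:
E(R) = 10 + 8*R (E(R) = R*8 + 10 = 8*R + 10 = 10 + 8*R)
(2161337 + z) + E(1535) = (2161337 - 739398) + (10 + 8*1535) = 1421939 + (10 + 12280) = 1421939 + 12290 = 1434229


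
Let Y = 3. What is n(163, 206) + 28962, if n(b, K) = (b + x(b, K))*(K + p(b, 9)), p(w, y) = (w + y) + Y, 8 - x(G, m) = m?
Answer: 15627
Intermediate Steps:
x(G, m) = 8 - m
p(w, y) = 3 + w + y (p(w, y) = (w + y) + 3 = 3 + w + y)
n(b, K) = (8 + b - K)*(12 + K + b) (n(b, K) = (b + (8 - K))*(K + (3 + b + 9)) = (8 + b - K)*(K + (12 + b)) = (8 + b - K)*(12 + K + b))
n(163, 206) + 28962 = (96 + 163**2 - 1*206**2 - 4*206 + 20*163) + 28962 = (96 + 26569 - 1*42436 - 824 + 3260) + 28962 = (96 + 26569 - 42436 - 824 + 3260) + 28962 = -13335 + 28962 = 15627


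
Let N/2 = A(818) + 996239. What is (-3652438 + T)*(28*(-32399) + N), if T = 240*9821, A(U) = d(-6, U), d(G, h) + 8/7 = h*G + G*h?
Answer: -9663283051396/7 ≈ -1.3805e+12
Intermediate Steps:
d(G, h) = -8/7 + 2*G*h (d(G, h) = -8/7 + (h*G + G*h) = -8/7 + (G*h + G*h) = -8/7 + 2*G*h)
A(U) = -8/7 - 12*U (A(U) = -8/7 + 2*(-6)*U = -8/7 - 12*U)
T = 2357040
N = 13809906/7 (N = 2*((-8/7 - 12*818) + 996239) = 2*((-8/7 - 9816) + 996239) = 2*(-68720/7 + 996239) = 2*(6904953/7) = 13809906/7 ≈ 1.9728e+6)
(-3652438 + T)*(28*(-32399) + N) = (-3652438 + 2357040)*(28*(-32399) + 13809906/7) = -1295398*(-907172 + 13809906/7) = -1295398*7459702/7 = -9663283051396/7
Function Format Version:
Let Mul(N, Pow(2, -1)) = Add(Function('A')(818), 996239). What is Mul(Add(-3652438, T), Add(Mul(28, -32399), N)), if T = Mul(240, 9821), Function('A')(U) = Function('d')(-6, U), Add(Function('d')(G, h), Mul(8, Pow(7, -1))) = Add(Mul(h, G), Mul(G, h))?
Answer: Rational(-9663283051396, 7) ≈ -1.3805e+12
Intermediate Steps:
Function('d')(G, h) = Add(Rational(-8, 7), Mul(2, G, h)) (Function('d')(G, h) = Add(Rational(-8, 7), Add(Mul(h, G), Mul(G, h))) = Add(Rational(-8, 7), Add(Mul(G, h), Mul(G, h))) = Add(Rational(-8, 7), Mul(2, G, h)))
Function('A')(U) = Add(Rational(-8, 7), Mul(-12, U)) (Function('A')(U) = Add(Rational(-8, 7), Mul(2, -6, U)) = Add(Rational(-8, 7), Mul(-12, U)))
T = 2357040
N = Rational(13809906, 7) (N = Mul(2, Add(Add(Rational(-8, 7), Mul(-12, 818)), 996239)) = Mul(2, Add(Add(Rational(-8, 7), -9816), 996239)) = Mul(2, Add(Rational(-68720, 7), 996239)) = Mul(2, Rational(6904953, 7)) = Rational(13809906, 7) ≈ 1.9728e+6)
Mul(Add(-3652438, T), Add(Mul(28, -32399), N)) = Mul(Add(-3652438, 2357040), Add(Mul(28, -32399), Rational(13809906, 7))) = Mul(-1295398, Add(-907172, Rational(13809906, 7))) = Mul(-1295398, Rational(7459702, 7)) = Rational(-9663283051396, 7)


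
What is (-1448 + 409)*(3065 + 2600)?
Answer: -5885935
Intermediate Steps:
(-1448 + 409)*(3065 + 2600) = -1039*5665 = -5885935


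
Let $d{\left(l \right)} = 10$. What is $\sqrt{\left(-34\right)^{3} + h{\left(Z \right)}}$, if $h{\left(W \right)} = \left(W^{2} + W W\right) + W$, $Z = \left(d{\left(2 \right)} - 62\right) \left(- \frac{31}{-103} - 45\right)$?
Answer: $\frac{6 \sqrt{3173335106}}{103} \approx 3281.5$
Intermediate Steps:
$Z = \frac{239408}{103}$ ($Z = \left(10 - 62\right) \left(- \frac{31}{-103} - 45\right) = - 52 \left(\left(-31\right) \left(- \frac{1}{103}\right) - 45\right) = - 52 \left(\frac{31}{103} - 45\right) = \left(-52\right) \left(- \frac{4604}{103}\right) = \frac{239408}{103} \approx 2324.3$)
$h{\left(W \right)} = W + 2 W^{2}$ ($h{\left(W \right)} = \left(W^{2} + W^{2}\right) + W = 2 W^{2} + W = W + 2 W^{2}$)
$\sqrt{\left(-34\right)^{3} + h{\left(Z \right)}} = \sqrt{\left(-34\right)^{3} + \frac{239408 \left(1 + 2 \cdot \frac{239408}{103}\right)}{103}} = \sqrt{-39304 + \frac{239408 \left(1 + \frac{478816}{103}\right)}{103}} = \sqrt{-39304 + \frac{239408}{103} \cdot \frac{478919}{103}} = \sqrt{-39304 + \frac{114657039952}{10609}} = \sqrt{\frac{114240063816}{10609}} = \frac{6 \sqrt{3173335106}}{103}$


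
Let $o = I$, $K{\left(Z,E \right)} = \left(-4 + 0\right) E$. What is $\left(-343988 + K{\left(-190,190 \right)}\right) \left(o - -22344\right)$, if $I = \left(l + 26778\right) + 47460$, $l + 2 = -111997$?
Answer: $5314979916$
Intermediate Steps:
$l = -111999$ ($l = -2 - 111997 = -111999$)
$K{\left(Z,E \right)} = - 4 E$
$I = -37761$ ($I = \left(-111999 + 26778\right) + 47460 = -85221 + 47460 = -37761$)
$o = -37761$
$\left(-343988 + K{\left(-190,190 \right)}\right) \left(o - -22344\right) = \left(-343988 - 760\right) \left(-37761 - -22344\right) = \left(-343988 - 760\right) \left(-37761 + 22344\right) = \left(-344748\right) \left(-15417\right) = 5314979916$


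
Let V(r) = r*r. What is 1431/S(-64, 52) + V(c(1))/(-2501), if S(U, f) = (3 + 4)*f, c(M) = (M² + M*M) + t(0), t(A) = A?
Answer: 3577475/910364 ≈ 3.9297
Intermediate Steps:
c(M) = 2*M² (c(M) = (M² + M*M) + 0 = (M² + M²) + 0 = 2*M² + 0 = 2*M²)
S(U, f) = 7*f
V(r) = r²
1431/S(-64, 52) + V(c(1))/(-2501) = 1431/((7*52)) + (2*1²)²/(-2501) = 1431/364 + (2*1)²*(-1/2501) = 1431*(1/364) + 2²*(-1/2501) = 1431/364 + 4*(-1/2501) = 1431/364 - 4/2501 = 3577475/910364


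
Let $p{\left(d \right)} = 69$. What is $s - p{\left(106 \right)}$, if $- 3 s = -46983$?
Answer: $15592$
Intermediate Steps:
$s = 15661$ ($s = \left(- \frac{1}{3}\right) \left(-46983\right) = 15661$)
$s - p{\left(106 \right)} = 15661 - 69 = 15592$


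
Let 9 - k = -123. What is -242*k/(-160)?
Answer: 3993/20 ≈ 199.65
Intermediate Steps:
k = 132 (k = 9 - 1*(-123) = 9 + 123 = 132)
-242*k/(-160) = -31944/(-160) = -31944*(-1)/160 = -242*(-33/40) = 3993/20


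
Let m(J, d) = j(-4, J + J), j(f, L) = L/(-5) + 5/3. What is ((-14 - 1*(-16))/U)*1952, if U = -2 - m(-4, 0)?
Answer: -58560/79 ≈ -741.27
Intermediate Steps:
j(f, L) = 5/3 - L/5 (j(f, L) = L*(-1/5) + 5*(1/3) = -L/5 + 5/3 = 5/3 - L/5)
m(J, d) = 5/3 - 2*J/5 (m(J, d) = 5/3 - (J + J)/5 = 5/3 - 2*J/5)
U = -79/15 (U = -2 - (5/3 - 2/5*(-4)) = -2 - (5/3 + 8/5) = -2 - 1*49/15 = -2 - 49/15 = -79/15 ≈ -5.2667)
((-14 - 1*(-16))/U)*1952 = ((-14 - 1*(-16))/(-79/15))*1952 = ((-14 + 16)*(-15/79))*1952 = (2*(-15/79))*1952 = -30/79*1952 = -58560/79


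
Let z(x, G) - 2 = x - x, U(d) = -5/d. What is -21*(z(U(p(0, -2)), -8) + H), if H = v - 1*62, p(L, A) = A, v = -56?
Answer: 2436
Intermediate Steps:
H = -118 (H = -56 - 1*62 = -56 - 62 = -118)
z(x, G) = 2 (z(x, G) = 2 + (x - x) = 2 + 0 = 2)
-21*(z(U(p(0, -2)), -8) + H) = -21*(2 - 118) = -21*(-116) = 2436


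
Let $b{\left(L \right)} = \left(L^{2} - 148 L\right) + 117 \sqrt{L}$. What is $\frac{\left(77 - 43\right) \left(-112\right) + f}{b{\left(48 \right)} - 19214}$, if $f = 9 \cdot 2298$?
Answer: $- \frac{101303059}{144003781} - \frac{1974258 \sqrt{3}}{144003781} \approx -0.72722$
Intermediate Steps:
$f = 20682$
$b{\left(L \right)} = L^{2} - 148 L + 117 \sqrt{L}$
$\frac{\left(77 - 43\right) \left(-112\right) + f}{b{\left(48 \right)} - 19214} = \frac{\left(77 - 43\right) \left(-112\right) + 20682}{\left(48^{2} - 7104 + 117 \sqrt{48}\right) - 19214} = \frac{34 \left(-112\right) + 20682}{\left(2304 - 7104 + 117 \cdot 4 \sqrt{3}\right) - 19214} = \frac{-3808 + 20682}{\left(2304 - 7104 + 468 \sqrt{3}\right) - 19214} = \frac{16874}{\left(-4800 + 468 \sqrt{3}\right) - 19214} = \frac{16874}{-24014 + 468 \sqrt{3}}$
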